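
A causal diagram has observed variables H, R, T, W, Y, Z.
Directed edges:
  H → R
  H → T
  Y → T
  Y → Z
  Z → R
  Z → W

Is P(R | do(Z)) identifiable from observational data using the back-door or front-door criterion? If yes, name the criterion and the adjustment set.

desc(Z)\{Z}={R,W}; candidates ⊆ {H,T,Y}.
∅: Z⊥R given ∅ in G with Z→· removed — back-door holds.
P(R|do(Z)) = P(R|Z) — no adjustment needed.

P(R|do(Z)): backdoor, adjust for ∅.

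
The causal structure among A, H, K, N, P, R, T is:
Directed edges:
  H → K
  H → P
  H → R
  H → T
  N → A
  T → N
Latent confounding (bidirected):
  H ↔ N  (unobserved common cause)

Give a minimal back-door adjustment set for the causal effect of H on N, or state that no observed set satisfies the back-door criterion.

H→N: no observed back-door set.

desc(H)\{H}={A,K,N,P,R,T}; candidates ⊆ {—}.
H↔N: latent back-door arc(s) into H.
size 0: {}; under {} H still reaches {A,N} ∋ N.
H↔N cannot be blocked by any observed set — no back-door set.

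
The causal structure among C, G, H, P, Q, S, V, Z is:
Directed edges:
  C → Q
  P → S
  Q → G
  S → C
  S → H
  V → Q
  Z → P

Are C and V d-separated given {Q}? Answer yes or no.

No — C and V are d-connected given {Q}.

Bayes-Ball from C | {Q} reaches {H,P,S,V,Z}.
V ∈ reach(C|{Q}) ⇒ C ⊥̸ V | {Q}.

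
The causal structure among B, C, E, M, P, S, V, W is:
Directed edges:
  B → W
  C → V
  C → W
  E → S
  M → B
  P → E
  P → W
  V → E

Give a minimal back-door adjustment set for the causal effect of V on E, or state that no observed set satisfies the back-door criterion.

V→E: minimal back-door set ∅.

desc(V)\{V}={E,S}; candidates ⊆ {B,C,M,P,W}.
∅: V⊥E given ∅ in G with V→· removed — back-door holds.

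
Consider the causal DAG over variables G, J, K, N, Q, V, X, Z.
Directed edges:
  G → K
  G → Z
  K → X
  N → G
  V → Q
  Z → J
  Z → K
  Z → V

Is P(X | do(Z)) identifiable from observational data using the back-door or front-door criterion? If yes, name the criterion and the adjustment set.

P(X|do(Z)): backdoor, adjust for {G}.

desc(Z)\{Z}={J,K,Q,V,X}; candidates ⊆ {G,N}.
size 0: {}; under {} Z still reaches {G,K,N,X} ∋ X.
{G}: Z⊥X given {G} in G with Z→· removed — back-door holds.
P(X|do(Z)) = Σ_{G} P(X|Z,G)·P(G).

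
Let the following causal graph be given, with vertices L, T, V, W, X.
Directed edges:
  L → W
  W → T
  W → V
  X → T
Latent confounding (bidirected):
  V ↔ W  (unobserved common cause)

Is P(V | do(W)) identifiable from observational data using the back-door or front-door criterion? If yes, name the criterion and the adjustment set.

P(V|do(W)): not identifiable (no BD/FD set).

desc(W)\{W}={T,V}; candidates ⊆ {L,X}.
W↔V: latent back-door arc(s) into W.
size 0: {}; under {} W still reaches {L,V} ∋ V.
size 1: {L}, {X}; under {L} W still reaches {V} ∋ V.
size 2: {L,X}; under {L,X} W still reaches {V} ∋ V.
W↔V cannot be blocked by any observed set — no back-door set.
No mediator lies on a directed W→…→V path.
Neither criterion identifies P(V|do(W)) in this graph.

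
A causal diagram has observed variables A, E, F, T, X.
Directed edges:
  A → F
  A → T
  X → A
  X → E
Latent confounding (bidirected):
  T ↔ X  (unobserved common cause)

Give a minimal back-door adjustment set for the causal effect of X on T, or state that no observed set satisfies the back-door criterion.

desc(X)\{X}={A,E,F,T}; candidates ⊆ {—}.
X↔T: latent back-door arc(s) into X.
size 0: {}; under {} X still reaches {T} ∋ T.
X↔T cannot be blocked by any observed set — no back-door set.

X→T: no observed back-door set.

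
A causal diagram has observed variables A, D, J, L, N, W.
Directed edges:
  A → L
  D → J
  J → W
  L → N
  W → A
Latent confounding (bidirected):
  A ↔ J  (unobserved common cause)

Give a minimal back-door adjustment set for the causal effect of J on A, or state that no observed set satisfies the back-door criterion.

desc(J)\{J}={A,L,N,W}; candidates ⊆ {D}.
J↔A: latent back-door arc(s) into J.
size 0: {}; under {} J still reaches {A,D,L,N} ∋ A.
size 1: {D}; under {D} J still reaches {A,L,N} ∋ A.
J↔A cannot be blocked by any observed set — no back-door set.

J→A: no observed back-door set.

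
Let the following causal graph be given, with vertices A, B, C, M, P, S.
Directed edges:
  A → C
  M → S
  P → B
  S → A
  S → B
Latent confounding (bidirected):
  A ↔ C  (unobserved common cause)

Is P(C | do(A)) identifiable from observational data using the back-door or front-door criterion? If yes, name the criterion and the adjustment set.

P(C|do(A)): not identifiable (no BD/FD set).

desc(A)\{A}={C}; candidates ⊆ {B,M,P,S}.
A↔C: latent back-door arc(s) into A.
size 0: {}; under {} A still reaches {B,C,M,S} ∋ C.
size 1: {B}, {M}, {P} …(+1); under {B} A still reaches {C,M,P,S} ∋ C.
size 2: {B,M}, {B,P}, {B,S} …(+3); under {B,M} A still reaches {C,P,S} ∋ C.
A↔C cannot be blocked by any observed set — no back-door set.
No mediator lies on a directed A→…→C path.
Neither criterion identifies P(C|do(A)) in this graph.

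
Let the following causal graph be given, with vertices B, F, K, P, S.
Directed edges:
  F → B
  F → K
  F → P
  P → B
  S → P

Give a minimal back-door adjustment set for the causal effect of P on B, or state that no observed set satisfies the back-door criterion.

desc(P)\{P}={B}; candidates ⊆ {F,K,S}.
size 0: {}; under {} P still reaches {B,F,K,S} ∋ B.
{F}: P⊥B given {F} in G with P→· removed — back-door holds.

P→B: minimal back-door set {F}.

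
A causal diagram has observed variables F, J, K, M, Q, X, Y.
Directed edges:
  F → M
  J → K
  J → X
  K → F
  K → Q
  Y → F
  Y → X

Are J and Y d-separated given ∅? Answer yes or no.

Yes — J ⊥ Y | ∅.

Bayes-Ball from J | ∅ reaches {F,K,M,Q,X}.
Y ∉ reach(J|∅) ⇒ J ⊥ Y | ∅.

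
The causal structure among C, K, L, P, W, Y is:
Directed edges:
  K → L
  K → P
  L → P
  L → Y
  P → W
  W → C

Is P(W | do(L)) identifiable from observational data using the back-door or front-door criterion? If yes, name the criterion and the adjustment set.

P(W|do(L)): backdoor, adjust for {K}.

desc(L)\{L}={C,P,W,Y}; candidates ⊆ {K}.
size 0: {}; under {} L still reaches {C,K,P,W} ∋ W.
{K}: L⊥W given {K} in G with L→· removed — back-door holds.
P(W|do(L)) = Σ_{K} P(W|L,K)·P(K).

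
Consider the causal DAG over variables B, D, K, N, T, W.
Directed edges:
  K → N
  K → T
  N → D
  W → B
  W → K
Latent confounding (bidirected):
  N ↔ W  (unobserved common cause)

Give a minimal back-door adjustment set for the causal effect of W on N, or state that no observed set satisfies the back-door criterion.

desc(W)\{W}={B,D,K,N,T}; candidates ⊆ {—}.
W↔N: latent back-door arc(s) into W.
size 0: {}; under {} W still reaches {D,N} ∋ N.
W↔N cannot be blocked by any observed set — no back-door set.

W→N: no observed back-door set.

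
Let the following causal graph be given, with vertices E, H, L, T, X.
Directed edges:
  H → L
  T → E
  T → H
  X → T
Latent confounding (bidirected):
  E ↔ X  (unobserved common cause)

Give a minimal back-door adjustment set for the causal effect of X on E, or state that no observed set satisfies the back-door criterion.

X→E: no observed back-door set.

desc(X)\{X}={E,H,L,T}; candidates ⊆ {—}.
X↔E: latent back-door arc(s) into X.
size 0: {}; under {} X still reaches {E} ∋ E.
X↔E cannot be blocked by any observed set — no back-door set.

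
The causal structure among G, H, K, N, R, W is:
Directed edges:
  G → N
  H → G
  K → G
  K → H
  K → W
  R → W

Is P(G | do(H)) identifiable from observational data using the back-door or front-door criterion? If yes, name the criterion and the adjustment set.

desc(H)\{H}={G,N}; candidates ⊆ {K,R,W}.
size 0: {}; under {} H still reaches {G,K,N,W} ∋ G.
{K}: H⊥G given {K} in G with H→· removed — back-door holds.
P(G|do(H)) = Σ_{K} P(G|H,K)·P(K).

P(G|do(H)): backdoor, adjust for {K}.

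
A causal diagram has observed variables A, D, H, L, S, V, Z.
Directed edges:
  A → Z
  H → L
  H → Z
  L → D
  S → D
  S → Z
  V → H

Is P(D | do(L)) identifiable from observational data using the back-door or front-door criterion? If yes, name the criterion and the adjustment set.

P(D|do(L)): backdoor, adjust for ∅.

desc(L)\{L}={D}; candidates ⊆ {A,H,S,V,Z}.
∅: L⊥D given ∅ in G with L→· removed — back-door holds.
P(D|do(L)) = P(D|L) — no adjustment needed.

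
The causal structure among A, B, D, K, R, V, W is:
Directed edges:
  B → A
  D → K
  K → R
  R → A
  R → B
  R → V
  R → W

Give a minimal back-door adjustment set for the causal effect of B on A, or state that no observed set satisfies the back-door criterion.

desc(B)\{B}={A}; candidates ⊆ {D,K,R,V,W}.
size 0: {}; under {} B still reaches {A,D,K,R,V,W} ∋ A.
{R}: B⊥A given {R} in G with B→· removed — back-door holds.

B→A: minimal back-door set {R}.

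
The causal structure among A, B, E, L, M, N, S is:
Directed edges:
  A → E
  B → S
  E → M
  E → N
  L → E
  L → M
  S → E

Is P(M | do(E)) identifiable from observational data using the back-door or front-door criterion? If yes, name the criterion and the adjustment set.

P(M|do(E)): backdoor, adjust for {L}.

desc(E)\{E}={M,N}; candidates ⊆ {A,B,L,S}.
size 0: {}; under {} E still reaches {A,B,L,M,S} ∋ M.
{L}: E⊥M given {L} in G with E→· removed — back-door holds.
P(M|do(E)) = Σ_{L} P(M|E,L)·P(L).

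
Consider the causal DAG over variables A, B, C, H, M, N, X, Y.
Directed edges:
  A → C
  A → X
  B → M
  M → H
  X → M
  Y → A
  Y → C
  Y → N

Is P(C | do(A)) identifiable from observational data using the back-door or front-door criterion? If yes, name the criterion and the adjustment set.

P(C|do(A)): backdoor, adjust for {Y}.

desc(A)\{A}={C,H,M,X}; candidates ⊆ {B,N,Y}.
size 0: {}; under {} A still reaches {C,N,Y} ∋ C.
{Y}: A⊥C given {Y} in G with A→· removed — back-door holds.
P(C|do(A)) = Σ_{Y} P(C|A,Y)·P(Y).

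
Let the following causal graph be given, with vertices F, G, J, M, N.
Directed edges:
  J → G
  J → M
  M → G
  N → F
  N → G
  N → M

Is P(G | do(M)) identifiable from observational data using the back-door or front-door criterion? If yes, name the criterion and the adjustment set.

P(G|do(M)): backdoor, adjust for {J, N}.

desc(M)\{M}={G}; candidates ⊆ {F,J,N}.
size 0: {}; under {} M still reaches {F,G,J,N} ∋ G.
size 1: {F}, {J}, {N}; under {F} M still reaches {G,J,N} ∋ G.
{J,N}: M⊥G given {J,N} in G with M→· removed — back-door holds.
P(G|do(M)) = Σ_{J,N} P(G|M,J,N)·P(J,N).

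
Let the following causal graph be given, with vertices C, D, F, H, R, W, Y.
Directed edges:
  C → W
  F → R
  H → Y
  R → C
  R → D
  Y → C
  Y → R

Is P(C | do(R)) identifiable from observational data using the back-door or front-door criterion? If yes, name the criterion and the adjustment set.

desc(R)\{R}={C,D,W}; candidates ⊆ {F,H,Y}.
size 0: {}; under {} R still reaches {C,F,H,W,Y} ∋ C.
{Y}: R⊥C given {Y} in G with R→· removed — back-door holds.
P(C|do(R)) = Σ_{Y} P(C|R,Y)·P(Y).

P(C|do(R)): backdoor, adjust for {Y}.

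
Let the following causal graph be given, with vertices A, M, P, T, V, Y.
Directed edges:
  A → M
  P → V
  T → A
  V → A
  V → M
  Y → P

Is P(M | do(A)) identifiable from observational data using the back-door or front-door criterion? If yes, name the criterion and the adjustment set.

desc(A)\{A}={M}; candidates ⊆ {P,T,V,Y}.
size 0: {}; under {} A still reaches {M,P,T,V,Y} ∋ M.
{V}: A⊥M given {V} in G with A→· removed — back-door holds.
P(M|do(A)) = Σ_{V} P(M|A,V)·P(V).

P(M|do(A)): backdoor, adjust for {V}.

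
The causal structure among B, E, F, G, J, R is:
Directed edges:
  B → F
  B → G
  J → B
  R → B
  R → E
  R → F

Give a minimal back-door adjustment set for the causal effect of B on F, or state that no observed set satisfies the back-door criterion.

desc(B)\{B}={F,G}; candidates ⊆ {E,J,R}.
size 0: {}; under {} B still reaches {E,F,J,R} ∋ F.
{R}: B⊥F given {R} in G with B→· removed — back-door holds.

B→F: minimal back-door set {R}.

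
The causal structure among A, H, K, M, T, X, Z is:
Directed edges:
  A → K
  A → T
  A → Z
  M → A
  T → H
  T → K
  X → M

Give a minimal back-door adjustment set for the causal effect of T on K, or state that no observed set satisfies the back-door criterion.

desc(T)\{T}={H,K}; candidates ⊆ {A,M,X,Z}.
size 0: {}; under {} T still reaches {A,K,M,X,Z} ∋ K.
{A}: T⊥K given {A} in G with T→· removed — back-door holds.

T→K: minimal back-door set {A}.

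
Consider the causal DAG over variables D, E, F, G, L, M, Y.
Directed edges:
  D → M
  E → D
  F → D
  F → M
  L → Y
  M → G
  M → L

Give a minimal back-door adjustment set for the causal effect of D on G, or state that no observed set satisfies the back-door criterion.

D→G: minimal back-door set {F}.

desc(D)\{D}={G,L,M,Y}; candidates ⊆ {E,F}.
size 0: {}; under {} D still reaches {E,F,G,L,M,Y} ∋ G.
{F}: D⊥G given {F} in G with D→· removed — back-door holds.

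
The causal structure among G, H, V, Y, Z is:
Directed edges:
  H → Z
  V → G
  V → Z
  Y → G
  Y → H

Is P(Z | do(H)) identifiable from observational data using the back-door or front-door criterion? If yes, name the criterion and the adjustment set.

P(Z|do(H)): backdoor, adjust for ∅.

desc(H)\{H}={Z}; candidates ⊆ {G,V,Y}.
∅: H⊥Z given ∅ in G with H→· removed — back-door holds.
P(Z|do(H)) = P(Z|H) — no adjustment needed.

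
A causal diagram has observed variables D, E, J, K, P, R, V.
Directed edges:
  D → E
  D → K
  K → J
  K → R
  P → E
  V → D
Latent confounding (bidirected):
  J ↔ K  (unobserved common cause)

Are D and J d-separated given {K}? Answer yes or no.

No — D and J are d-connected given {K}.

Bayes-Ball from D | {K} reaches {E,J,V}.
J ∈ reach(D|{K}) ⇒ D ⊥̸ J | {K}.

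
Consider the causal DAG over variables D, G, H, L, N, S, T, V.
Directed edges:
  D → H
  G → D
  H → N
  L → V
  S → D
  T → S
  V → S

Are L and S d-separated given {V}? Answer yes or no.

Bayes-Ball from L | {V} reaches ∅.
S ∉ reach(L|{V}) ⇒ L ⊥ S | {V}.

Yes — L ⊥ S | {V}.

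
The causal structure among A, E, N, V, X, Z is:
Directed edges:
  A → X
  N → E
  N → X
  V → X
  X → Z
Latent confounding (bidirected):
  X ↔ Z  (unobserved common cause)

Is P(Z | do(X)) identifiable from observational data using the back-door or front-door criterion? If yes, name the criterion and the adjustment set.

desc(X)\{X}={Z}; candidates ⊆ {A,E,N,V}.
X↔Z: latent back-door arc(s) into X.
size 0: {}; under {} X still reaches {A,E,N,V,Z} ∋ Z.
size 1: {A}, {E}, {N} …(+1); under {A} X still reaches {E,N,V,Z} ∋ Z.
size 2: {A,E}, {A,N}, {A,V} …(+3); under {A,E} X still reaches {N,V,Z} ∋ Z.
X↔Z cannot be blocked by any observed set — no back-door set.
No mediator lies on a directed X→…→Z path.
Neither criterion identifies P(Z|do(X)) in this graph.

P(Z|do(X)): not identifiable (no BD/FD set).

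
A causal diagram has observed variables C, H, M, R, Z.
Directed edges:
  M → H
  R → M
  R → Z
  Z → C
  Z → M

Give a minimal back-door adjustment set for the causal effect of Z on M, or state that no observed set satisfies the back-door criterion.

desc(Z)\{Z}={C,H,M}; candidates ⊆ {R}.
size 0: {}; under {} Z still reaches {H,M,R} ∋ M.
{R}: Z⊥M given {R} in G with Z→· removed — back-door holds.

Z→M: minimal back-door set {R}.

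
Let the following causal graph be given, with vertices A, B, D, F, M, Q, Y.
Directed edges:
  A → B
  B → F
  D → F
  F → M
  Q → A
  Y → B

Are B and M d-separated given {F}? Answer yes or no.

Yes — B ⊥ M | {F}.

Bayes-Ball from B | {F} reaches {A,D,Q,Y}.
M ∉ reach(B|{F}) ⇒ B ⊥ M | {F}.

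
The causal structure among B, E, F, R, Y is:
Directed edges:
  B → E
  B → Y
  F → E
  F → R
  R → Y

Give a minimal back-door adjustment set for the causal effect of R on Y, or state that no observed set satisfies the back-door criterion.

R→Y: minimal back-door set ∅.

desc(R)\{R}={Y}; candidates ⊆ {B,E,F}.
∅: R⊥Y given ∅ in G with R→· removed — back-door holds.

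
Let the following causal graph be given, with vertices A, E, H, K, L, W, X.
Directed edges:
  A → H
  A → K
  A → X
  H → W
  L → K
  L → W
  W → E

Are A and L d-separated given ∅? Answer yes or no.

Bayes-Ball from A | ∅ reaches {E,H,K,W,X}.
L ∉ reach(A|∅) ⇒ A ⊥ L | ∅.

Yes — A ⊥ L | ∅.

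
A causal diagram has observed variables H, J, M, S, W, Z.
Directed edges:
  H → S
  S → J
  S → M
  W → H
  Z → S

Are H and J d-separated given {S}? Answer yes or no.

Bayes-Ball from H | {S} reaches {W,Z}.
J ∉ reach(H|{S}) ⇒ H ⊥ J | {S}.

Yes — H ⊥ J | {S}.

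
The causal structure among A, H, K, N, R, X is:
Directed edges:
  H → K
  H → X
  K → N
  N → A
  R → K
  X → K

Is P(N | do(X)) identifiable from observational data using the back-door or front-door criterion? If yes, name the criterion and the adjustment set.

P(N|do(X)): backdoor, adjust for {H}.

desc(X)\{X}={A,K,N}; candidates ⊆ {H,R}.
size 0: {}; under {} X still reaches {A,H,K,N} ∋ N.
{H}: X⊥N given {H} in G with X→· removed — back-door holds.
P(N|do(X)) = Σ_{H} P(N|X,H)·P(H).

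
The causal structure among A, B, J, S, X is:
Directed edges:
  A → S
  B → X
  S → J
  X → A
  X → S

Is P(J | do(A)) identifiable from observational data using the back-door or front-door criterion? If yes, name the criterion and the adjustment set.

desc(A)\{A}={J,S}; candidates ⊆ {B,X}.
size 0: {}; under {} A still reaches {B,J,S,X} ∋ J.
{X}: A⊥J given {X} in G with A→· removed — back-door holds.
P(J|do(A)) = Σ_{X} P(J|A,X)·P(X).

P(J|do(A)): backdoor, adjust for {X}.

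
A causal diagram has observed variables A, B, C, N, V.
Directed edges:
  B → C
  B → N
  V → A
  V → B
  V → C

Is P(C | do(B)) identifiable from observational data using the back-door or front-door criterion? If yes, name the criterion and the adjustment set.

desc(B)\{B}={C,N}; candidates ⊆ {A,V}.
size 0: {}; under {} B still reaches {A,C,V} ∋ C.
{V}: B⊥C given {V} in G with B→· removed — back-door holds.
P(C|do(B)) = Σ_{V} P(C|B,V)·P(V).

P(C|do(B)): backdoor, adjust for {V}.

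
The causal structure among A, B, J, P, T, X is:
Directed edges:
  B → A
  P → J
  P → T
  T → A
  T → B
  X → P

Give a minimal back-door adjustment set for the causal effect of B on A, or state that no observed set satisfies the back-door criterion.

desc(B)\{B}={A}; candidates ⊆ {J,P,T,X}.
size 0: {}; under {} B still reaches {A,J,P,T,X} ∋ A.
{T}: B⊥A given {T} in G with B→· removed — back-door holds.

B→A: minimal back-door set {T}.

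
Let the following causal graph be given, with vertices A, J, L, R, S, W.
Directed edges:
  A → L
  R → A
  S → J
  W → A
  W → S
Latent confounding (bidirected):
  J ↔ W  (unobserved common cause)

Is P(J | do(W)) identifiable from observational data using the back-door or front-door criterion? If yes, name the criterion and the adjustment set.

P(J|do(W)): frontdoor, adjust for {S}.

desc(W)\{W}={A,J,L,S}; candidates ⊆ {R}.
W↔J: latent back-door arc(s) into W.
size 0: {}; under {} W still reaches {J} ∋ J.
size 1: {R}; under {R} W still reaches {J} ∋ J.
W↔J cannot be blocked by any observed set — no back-door set.
{S}: (i) intercepts every directed W→J path; (ii) no back-door W→{S}; (iii) {W} blocks every back-door {S}→J. Front-door holds.
P(J|do(W)) = Σ_{S} P(S|W) Σ_{W'} P(J|S,W')P(W').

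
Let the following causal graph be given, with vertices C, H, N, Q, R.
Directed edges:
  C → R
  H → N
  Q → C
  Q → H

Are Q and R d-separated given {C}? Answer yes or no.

Yes — Q ⊥ R | {C}.

Bayes-Ball from Q | {C} reaches {H,N}.
R ∉ reach(Q|{C}) ⇒ Q ⊥ R | {C}.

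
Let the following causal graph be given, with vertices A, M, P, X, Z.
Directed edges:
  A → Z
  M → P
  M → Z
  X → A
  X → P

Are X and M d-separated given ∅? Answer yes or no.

Yes — X ⊥ M | ∅.

Bayes-Ball from X | ∅ reaches {A,P,Z}.
M ∉ reach(X|∅) ⇒ X ⊥ M | ∅.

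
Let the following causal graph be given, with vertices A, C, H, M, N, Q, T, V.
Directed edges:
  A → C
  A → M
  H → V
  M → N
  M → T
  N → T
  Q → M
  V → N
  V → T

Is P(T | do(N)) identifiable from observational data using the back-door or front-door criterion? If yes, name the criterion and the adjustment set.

P(T|do(N)): backdoor, adjust for {M, V}.

desc(N)\{N}={T}; candidates ⊆ {A,C,H,M,Q,V}.
size 0: {}; under {} N still reaches {A,C,H,M,Q,T,V} ∋ T.
size 1: {A}, {C}, {H} …(+3); under {A} N still reaches {H,M,Q,T,V} ∋ T.
{M,V}: N⊥T given {M,V} in G with N→· removed — back-door holds.
P(T|do(N)) = Σ_{M,V} P(T|N,M,V)·P(M,V).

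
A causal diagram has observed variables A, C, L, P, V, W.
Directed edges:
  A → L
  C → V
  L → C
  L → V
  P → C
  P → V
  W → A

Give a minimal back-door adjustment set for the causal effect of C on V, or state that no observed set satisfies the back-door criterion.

C→V: minimal back-door set {L, P}.

desc(C)\{C}={V}; candidates ⊆ {A,L,P,W}.
size 0: {}; under {} C still reaches {A,L,P,V,W} ∋ V.
size 1: {A}, {L}, {P} …(+1); under {A} C still reaches {L,P,V} ∋ V.
{L,P}: C⊥V given {L,P} in G with C→· removed — back-door holds.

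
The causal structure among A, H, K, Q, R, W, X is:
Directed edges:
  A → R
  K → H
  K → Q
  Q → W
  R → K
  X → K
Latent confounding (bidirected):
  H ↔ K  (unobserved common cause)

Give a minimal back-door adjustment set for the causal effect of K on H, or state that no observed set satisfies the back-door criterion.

K→H: no observed back-door set.

desc(K)\{K}={H,Q,W}; candidates ⊆ {A,R,X}.
K↔H: latent back-door arc(s) into K.
size 0: {}; under {} K still reaches {A,H,R,X} ∋ H.
size 1: {A}, {R}, {X}; under {A} K still reaches {H,R,X} ∋ H.
size 2: {A,R}, {A,X}, {R,X}; under {A,R} K still reaches {H,X} ∋ H.
K↔H cannot be blocked by any observed set — no back-door set.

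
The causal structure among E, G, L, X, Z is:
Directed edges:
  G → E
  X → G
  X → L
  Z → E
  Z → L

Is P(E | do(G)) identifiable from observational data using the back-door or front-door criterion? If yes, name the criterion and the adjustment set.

desc(G)\{G}={E}; candidates ⊆ {L,X,Z}.
∅: G⊥E given ∅ in G with G→· removed — back-door holds.
P(E|do(G)) = P(E|G) — no adjustment needed.

P(E|do(G)): backdoor, adjust for ∅.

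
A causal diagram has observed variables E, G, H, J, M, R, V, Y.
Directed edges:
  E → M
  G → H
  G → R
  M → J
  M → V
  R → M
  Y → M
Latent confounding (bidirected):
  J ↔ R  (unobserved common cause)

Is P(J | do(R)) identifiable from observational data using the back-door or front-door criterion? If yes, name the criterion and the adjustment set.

desc(R)\{R}={J,M,V}; candidates ⊆ {E,G,H,Y}.
R↔J: latent back-door arc(s) into R.
size 0: {}; under {} R still reaches {G,H,J} ∋ J.
size 1: {E}, {G}, {H} …(+1); under {E} R still reaches {G,H,J} ∋ J.
size 2: {E,G}, {E,H}, {E,Y} …(+3); under {E,G} R still reaches {J} ∋ J.
R↔J cannot be blocked by any observed set — no back-door set.
{M}: (i) intercepts every directed R→J path; (ii) no back-door R→{M}; (iii) {R} blocks every back-door {M}→J. Front-door holds.
P(J|do(R)) = Σ_{M} P(M|R) Σ_{R'} P(J|M,R')P(R').

P(J|do(R)): frontdoor, adjust for {M}.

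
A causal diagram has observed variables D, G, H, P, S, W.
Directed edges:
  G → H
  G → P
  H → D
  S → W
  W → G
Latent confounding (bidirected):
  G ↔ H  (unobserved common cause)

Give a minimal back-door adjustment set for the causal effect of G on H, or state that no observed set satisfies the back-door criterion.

G→H: no observed back-door set.

desc(G)\{G}={D,H,P}; candidates ⊆ {S,W}.
G↔H: latent back-door arc(s) into G.
size 0: {}; under {} G still reaches {D,H,S,W} ∋ H.
size 1: {S}, {W}; under {S} G still reaches {D,H,W} ∋ H.
size 2: {S,W}; under {S,W} G still reaches {D,H} ∋ H.
G↔H cannot be blocked by any observed set — no back-door set.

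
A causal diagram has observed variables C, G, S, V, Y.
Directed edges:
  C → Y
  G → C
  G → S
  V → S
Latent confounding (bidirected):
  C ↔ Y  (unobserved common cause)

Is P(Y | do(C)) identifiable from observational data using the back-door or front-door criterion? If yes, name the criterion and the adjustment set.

desc(C)\{C}={Y}; candidates ⊆ {G,S,V}.
C↔Y: latent back-door arc(s) into C.
size 0: {}; under {} C still reaches {G,S,Y} ∋ Y.
size 1: {G}, {S}, {V}; under {G} C still reaches {Y} ∋ Y.
size 2: {G,S}, {G,V}, {S,V}; under {G,S} C still reaches {Y} ∋ Y.
C↔Y cannot be blocked by any observed set — no back-door set.
No mediator lies on a directed C→…→Y path.
Neither criterion identifies P(Y|do(C)) in this graph.

P(Y|do(C)): not identifiable (no BD/FD set).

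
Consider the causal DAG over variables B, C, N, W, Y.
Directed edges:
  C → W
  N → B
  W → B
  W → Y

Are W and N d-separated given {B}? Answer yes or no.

Bayes-Ball from W | {B} reaches {C,N,Y}.
N ∈ reach(W|{B}) ⇒ W ⊥̸ N | {B}.

No — W and N are d-connected given {B}.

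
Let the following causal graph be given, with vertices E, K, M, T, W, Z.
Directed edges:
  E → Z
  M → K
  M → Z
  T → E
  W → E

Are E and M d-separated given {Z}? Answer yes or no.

Bayes-Ball from E | {Z} reaches {K,M,T,W}.
M ∈ reach(E|{Z}) ⇒ E ⊥̸ M | {Z}.

No — E and M are d-connected given {Z}.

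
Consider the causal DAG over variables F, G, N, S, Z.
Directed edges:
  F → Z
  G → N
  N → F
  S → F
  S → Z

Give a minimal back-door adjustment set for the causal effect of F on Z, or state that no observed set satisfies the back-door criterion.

F→Z: minimal back-door set {S}.

desc(F)\{F}={Z}; candidates ⊆ {G,N,S}.
size 0: {}; under {} F still reaches {G,N,S,Z} ∋ Z.
{S}: F⊥Z given {S} in G with F→· removed — back-door holds.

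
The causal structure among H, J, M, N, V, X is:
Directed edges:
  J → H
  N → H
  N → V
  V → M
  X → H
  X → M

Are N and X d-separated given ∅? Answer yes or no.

Bayes-Ball from N | ∅ reaches {H,M,V}.
X ∉ reach(N|∅) ⇒ N ⊥ X | ∅.

Yes — N ⊥ X | ∅.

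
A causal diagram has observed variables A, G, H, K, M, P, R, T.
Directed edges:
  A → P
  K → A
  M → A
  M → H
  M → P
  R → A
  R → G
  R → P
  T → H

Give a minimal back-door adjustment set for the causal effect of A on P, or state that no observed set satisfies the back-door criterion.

A→P: minimal back-door set {M, R}.

desc(A)\{A}={P}; candidates ⊆ {G,H,K,M,R,T}.
size 0: {}; under {} A still reaches {G,H,K,M,P,R} ∋ P.
size 1: {G}, {H}, {K} …(+3); under {G} A still reaches {H,K,M,P,R} ∋ P.
{M,R}: A⊥P given {M,R} in G with A→· removed — back-door holds.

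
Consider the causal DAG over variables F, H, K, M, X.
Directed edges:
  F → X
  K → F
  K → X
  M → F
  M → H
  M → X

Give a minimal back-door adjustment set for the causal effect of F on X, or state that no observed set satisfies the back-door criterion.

F→X: minimal back-door set {K, M}.

desc(F)\{F}={X}; candidates ⊆ {H,K,M}.
size 0: {}; under {} F still reaches {H,K,M,X} ∋ X.
size 1: {H}, {K}, {M}; under {H} F still reaches {K,M,X} ∋ X.
{K,M}: F⊥X given {K,M} in G with F→· removed — back-door holds.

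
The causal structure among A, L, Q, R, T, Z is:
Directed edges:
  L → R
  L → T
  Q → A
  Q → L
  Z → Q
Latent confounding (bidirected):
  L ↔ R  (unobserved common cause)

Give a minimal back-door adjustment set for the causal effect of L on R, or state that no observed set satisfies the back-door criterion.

desc(L)\{L}={R,T}; candidates ⊆ {A,Q,Z}.
L↔R: latent back-door arc(s) into L.
size 0: {}; under {} L still reaches {A,Q,R,Z} ∋ R.
size 1: {A}, {Q}, {Z}; under {A} L still reaches {Q,R,Z} ∋ R.
size 2: {A,Q}, {A,Z}, {Q,Z}; under {A,Q} L still reaches {R} ∋ R.
L↔R cannot be blocked by any observed set — no back-door set.

L→R: no observed back-door set.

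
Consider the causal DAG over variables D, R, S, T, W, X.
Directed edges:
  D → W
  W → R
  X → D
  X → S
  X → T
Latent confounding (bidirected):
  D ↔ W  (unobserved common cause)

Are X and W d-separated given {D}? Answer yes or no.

No — X and W are d-connected given {D}.

Bayes-Ball from X | {D} reaches {R,S,T,W}.
W ∈ reach(X|{D}) ⇒ X ⊥̸ W | {D}.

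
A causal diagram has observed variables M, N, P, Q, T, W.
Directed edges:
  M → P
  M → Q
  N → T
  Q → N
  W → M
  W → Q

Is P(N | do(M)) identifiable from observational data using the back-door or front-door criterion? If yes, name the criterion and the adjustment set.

P(N|do(M)): backdoor, adjust for {W}.

desc(M)\{M}={N,P,Q,T}; candidates ⊆ {W}.
size 0: {}; under {} M still reaches {N,Q,T,W} ∋ N.
{W}: M⊥N given {W} in G with M→· removed — back-door holds.
P(N|do(M)) = Σ_{W} P(N|M,W)·P(W).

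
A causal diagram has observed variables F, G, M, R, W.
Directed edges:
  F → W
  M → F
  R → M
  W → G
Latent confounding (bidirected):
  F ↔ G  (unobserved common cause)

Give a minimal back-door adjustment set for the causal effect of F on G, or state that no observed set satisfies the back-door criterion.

F→G: no observed back-door set.

desc(F)\{F}={G,W}; candidates ⊆ {M,R}.
F↔G: latent back-door arc(s) into F.
size 0: {}; under {} F still reaches {G,M,R} ∋ G.
size 1: {M}, {R}; under {M} F still reaches {G} ∋ G.
size 2: {M,R}; under {M,R} F still reaches {G} ∋ G.
F↔G cannot be blocked by any observed set — no back-door set.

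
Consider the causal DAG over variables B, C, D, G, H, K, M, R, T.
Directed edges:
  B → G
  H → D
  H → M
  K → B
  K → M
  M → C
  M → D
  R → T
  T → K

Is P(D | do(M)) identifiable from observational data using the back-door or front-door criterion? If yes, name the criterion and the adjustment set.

P(D|do(M)): backdoor, adjust for {H}.

desc(M)\{M}={C,D}; candidates ⊆ {B,G,H,K,R,T}.
size 0: {}; under {} M still reaches {B,D,G,H,K,R,T} ∋ D.
{H}: M⊥D given {H} in G with M→· removed — back-door holds.
P(D|do(M)) = Σ_{H} P(D|M,H)·P(H).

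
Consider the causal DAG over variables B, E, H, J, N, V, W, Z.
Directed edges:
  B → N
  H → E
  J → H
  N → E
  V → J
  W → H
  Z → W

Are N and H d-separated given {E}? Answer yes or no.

No — N and H are d-connected given {E}.

Bayes-Ball from N | {E} reaches {B,H,J,V,W,Z}.
H ∈ reach(N|{E}) ⇒ N ⊥̸ H | {E}.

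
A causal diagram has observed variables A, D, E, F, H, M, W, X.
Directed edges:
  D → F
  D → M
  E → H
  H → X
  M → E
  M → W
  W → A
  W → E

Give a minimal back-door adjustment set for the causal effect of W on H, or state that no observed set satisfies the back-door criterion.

W→H: minimal back-door set {M}.

desc(W)\{W}={A,E,H,X}; candidates ⊆ {D,F,M}.
size 0: {}; under {} W still reaches {D,E,F,H,M,X} ∋ H.
{M}: W⊥H given {M} in G with W→· removed — back-door holds.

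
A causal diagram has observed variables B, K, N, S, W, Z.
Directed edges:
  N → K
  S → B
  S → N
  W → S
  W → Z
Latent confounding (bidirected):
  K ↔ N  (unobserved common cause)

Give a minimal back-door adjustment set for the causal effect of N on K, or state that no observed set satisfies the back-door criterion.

N→K: no observed back-door set.

desc(N)\{N}={K}; candidates ⊆ {B,S,W,Z}.
N↔K: latent back-door arc(s) into N.
size 0: {}; under {} N still reaches {B,K,S,W,Z} ∋ K.
size 1: {B}, {S}, {W} …(+1); under {B} N still reaches {K,S,W,Z} ∋ K.
size 2: {B,S}, {B,W}, {B,Z} …(+3); under {B,S} N still reaches {K} ∋ K.
N↔K cannot be blocked by any observed set — no back-door set.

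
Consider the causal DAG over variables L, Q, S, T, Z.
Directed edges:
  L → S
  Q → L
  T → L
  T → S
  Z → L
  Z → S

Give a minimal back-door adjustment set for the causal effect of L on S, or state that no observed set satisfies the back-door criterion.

desc(L)\{L}={S}; candidates ⊆ {Q,T,Z}.
size 0: {}; under {} L still reaches {Q,S,T,Z} ∋ S.
size 1: {Q}, {T}, {Z}; under {Q} L still reaches {S,T,Z} ∋ S.
{T,Z}: L⊥S given {T,Z} in G with L→· removed — back-door holds.

L→S: minimal back-door set {T, Z}.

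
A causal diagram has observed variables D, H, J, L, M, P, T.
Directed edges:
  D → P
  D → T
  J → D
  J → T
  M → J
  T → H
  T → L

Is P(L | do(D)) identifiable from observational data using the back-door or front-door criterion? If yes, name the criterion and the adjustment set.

P(L|do(D)): backdoor, adjust for {J}.

desc(D)\{D}={H,L,P,T}; candidates ⊆ {J,M}.
size 0: {}; under {} D still reaches {H,J,L,M,T} ∋ L.
{J}: D⊥L given {J} in G with D→· removed — back-door holds.
P(L|do(D)) = Σ_{J} P(L|D,J)·P(J).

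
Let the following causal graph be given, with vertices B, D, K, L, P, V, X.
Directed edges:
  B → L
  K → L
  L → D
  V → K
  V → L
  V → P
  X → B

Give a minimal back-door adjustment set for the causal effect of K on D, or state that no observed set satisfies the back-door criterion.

K→D: minimal back-door set {V}.

desc(K)\{K}={D,L}; candidates ⊆ {B,P,V,X}.
size 0: {}; under {} K still reaches {D,L,P,V} ∋ D.
{V}: K⊥D given {V} in G with K→· removed — back-door holds.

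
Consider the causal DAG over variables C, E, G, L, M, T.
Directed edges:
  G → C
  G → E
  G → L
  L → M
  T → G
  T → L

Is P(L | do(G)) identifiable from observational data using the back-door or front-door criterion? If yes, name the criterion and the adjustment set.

P(L|do(G)): backdoor, adjust for {T}.

desc(G)\{G}={C,E,L,M}; candidates ⊆ {T}.
size 0: {}; under {} G still reaches {L,M,T} ∋ L.
{T}: G⊥L given {T} in G with G→· removed — back-door holds.
P(L|do(G)) = Σ_{T} P(L|G,T)·P(T).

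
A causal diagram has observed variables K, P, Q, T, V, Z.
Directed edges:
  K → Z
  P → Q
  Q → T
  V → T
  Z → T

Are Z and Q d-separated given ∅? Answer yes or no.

Yes — Z ⊥ Q | ∅.

Bayes-Ball from Z | ∅ reaches {K,T}.
Q ∉ reach(Z|∅) ⇒ Z ⊥ Q | ∅.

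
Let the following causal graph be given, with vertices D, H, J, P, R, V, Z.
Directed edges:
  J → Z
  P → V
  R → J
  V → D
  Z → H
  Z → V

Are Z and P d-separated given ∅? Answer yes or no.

Bayes-Ball from Z | ∅ reaches {D,H,J,R,V}.
P ∉ reach(Z|∅) ⇒ Z ⊥ P | ∅.

Yes — Z ⊥ P | ∅.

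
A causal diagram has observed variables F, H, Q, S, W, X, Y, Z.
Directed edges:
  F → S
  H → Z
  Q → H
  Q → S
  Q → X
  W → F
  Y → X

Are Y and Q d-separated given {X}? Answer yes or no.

No — Y and Q are d-connected given {X}.

Bayes-Ball from Y | {X} reaches {H,Q,S,Z}.
Q ∈ reach(Y|{X}) ⇒ Y ⊥̸ Q | {X}.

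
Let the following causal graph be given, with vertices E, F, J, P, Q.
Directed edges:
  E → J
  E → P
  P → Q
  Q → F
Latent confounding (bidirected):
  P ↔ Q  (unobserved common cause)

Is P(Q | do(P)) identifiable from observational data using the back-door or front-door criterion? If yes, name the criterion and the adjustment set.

desc(P)\{P}={F,Q}; candidates ⊆ {E,J}.
P↔Q: latent back-door arc(s) into P.
size 0: {}; under {} P still reaches {E,F,J,Q} ∋ Q.
size 1: {E}, {J}; under {E} P still reaches {F,Q} ∋ Q.
size 2: {E,J}; under {E,J} P still reaches {F,Q} ∋ Q.
P↔Q cannot be blocked by any observed set — no back-door set.
No mediator lies on a directed P→…→Q path.
Neither criterion identifies P(Q|do(P)) in this graph.

P(Q|do(P)): not identifiable (no BD/FD set).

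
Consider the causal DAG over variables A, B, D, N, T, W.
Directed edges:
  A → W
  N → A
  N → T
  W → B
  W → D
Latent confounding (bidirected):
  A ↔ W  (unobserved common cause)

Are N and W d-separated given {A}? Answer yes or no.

Bayes-Ball from N | {A} reaches {B,D,T,W}.
W ∈ reach(N|{A}) ⇒ N ⊥̸ W | {A}.

No — N and W are d-connected given {A}.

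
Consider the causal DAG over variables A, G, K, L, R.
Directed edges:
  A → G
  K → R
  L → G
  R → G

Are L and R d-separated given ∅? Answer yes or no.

Bayes-Ball from L | ∅ reaches {G}.
R ∉ reach(L|∅) ⇒ L ⊥ R | ∅.

Yes — L ⊥ R | ∅.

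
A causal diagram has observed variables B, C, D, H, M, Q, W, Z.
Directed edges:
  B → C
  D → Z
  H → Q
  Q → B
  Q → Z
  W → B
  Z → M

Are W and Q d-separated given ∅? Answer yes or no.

Bayes-Ball from W | ∅ reaches {B,C}.
Q ∉ reach(W|∅) ⇒ W ⊥ Q | ∅.

Yes — W ⊥ Q | ∅.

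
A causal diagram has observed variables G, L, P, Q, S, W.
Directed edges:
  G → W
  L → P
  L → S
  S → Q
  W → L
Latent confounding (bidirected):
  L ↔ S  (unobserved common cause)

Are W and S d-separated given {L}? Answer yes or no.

No — W and S are d-connected given {L}.

Bayes-Ball from W | {L} reaches {G,Q,S}.
S ∈ reach(W|{L}) ⇒ W ⊥̸ S | {L}.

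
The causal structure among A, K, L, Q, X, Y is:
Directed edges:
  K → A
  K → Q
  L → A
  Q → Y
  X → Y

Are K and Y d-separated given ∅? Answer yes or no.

Bayes-Ball from K | ∅ reaches {A,Q,Y}.
Y ∈ reach(K|∅) ⇒ K ⊥̸ Y | ∅.

No — K and Y are d-connected given ∅.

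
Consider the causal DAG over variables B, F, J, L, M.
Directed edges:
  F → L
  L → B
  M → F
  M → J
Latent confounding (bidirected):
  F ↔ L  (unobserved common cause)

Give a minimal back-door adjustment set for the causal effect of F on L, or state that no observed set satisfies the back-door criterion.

desc(F)\{F}={B,L}; candidates ⊆ {J,M}.
F↔L: latent back-door arc(s) into F.
size 0: {}; under {} F still reaches {B,J,L,M} ∋ L.
size 1: {J}, {M}; under {J} F still reaches {B,L,M} ∋ L.
size 2: {J,M}; under {J,M} F still reaches {B,L} ∋ L.
F↔L cannot be blocked by any observed set — no back-door set.

F→L: no observed back-door set.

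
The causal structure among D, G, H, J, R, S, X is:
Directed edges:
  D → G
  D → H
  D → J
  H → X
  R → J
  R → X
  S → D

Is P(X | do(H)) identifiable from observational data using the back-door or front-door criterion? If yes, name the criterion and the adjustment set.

P(X|do(H)): backdoor, adjust for ∅.

desc(H)\{H}={X}; candidates ⊆ {D,G,J,R,S}.
∅: H⊥X given ∅ in G with H→· removed — back-door holds.
P(X|do(H)) = P(X|H) — no adjustment needed.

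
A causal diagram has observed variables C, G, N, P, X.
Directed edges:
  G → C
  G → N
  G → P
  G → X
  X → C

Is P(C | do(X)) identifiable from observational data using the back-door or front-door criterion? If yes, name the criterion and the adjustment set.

desc(X)\{X}={C}; candidates ⊆ {G,N,P}.
size 0: {}; under {} X still reaches {C,G,N,P} ∋ C.
{G}: X⊥C given {G} in G with X→· removed — back-door holds.
P(C|do(X)) = Σ_{G} P(C|X,G)·P(G).

P(C|do(X)): backdoor, adjust for {G}.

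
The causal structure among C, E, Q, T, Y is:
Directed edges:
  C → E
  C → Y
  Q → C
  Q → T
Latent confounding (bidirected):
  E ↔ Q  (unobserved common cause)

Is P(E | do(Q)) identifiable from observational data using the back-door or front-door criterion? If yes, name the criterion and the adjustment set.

desc(Q)\{Q}={C,E,T,Y}; candidates ⊆ {—}.
Q↔E: latent back-door arc(s) into Q.
size 0: {}; under {} Q still reaches {E} ∋ E.
Q↔E cannot be blocked by any observed set — no back-door set.
{C}: (i) intercepts every directed Q→E path; (ii) no back-door Q→{C}; (iii) {Q} blocks every back-door {C}→E. Front-door holds.
P(E|do(Q)) = Σ_{C} P(C|Q) Σ_{Q'} P(E|C,Q')P(Q').

P(E|do(Q)): frontdoor, adjust for {C}.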